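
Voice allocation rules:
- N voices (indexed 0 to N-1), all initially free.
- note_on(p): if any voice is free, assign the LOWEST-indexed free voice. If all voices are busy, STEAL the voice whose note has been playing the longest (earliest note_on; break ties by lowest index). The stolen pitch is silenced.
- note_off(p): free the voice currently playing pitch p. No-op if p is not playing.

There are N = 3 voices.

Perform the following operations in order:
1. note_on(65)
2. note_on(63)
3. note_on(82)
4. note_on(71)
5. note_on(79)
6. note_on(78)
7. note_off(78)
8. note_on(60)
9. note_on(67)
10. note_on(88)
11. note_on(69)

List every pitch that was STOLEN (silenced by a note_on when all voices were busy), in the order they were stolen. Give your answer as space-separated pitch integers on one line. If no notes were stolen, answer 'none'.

Op 1: note_on(65): voice 0 is free -> assigned | voices=[65 - -]
Op 2: note_on(63): voice 1 is free -> assigned | voices=[65 63 -]
Op 3: note_on(82): voice 2 is free -> assigned | voices=[65 63 82]
Op 4: note_on(71): all voices busy, STEAL voice 0 (pitch 65, oldest) -> assign | voices=[71 63 82]
Op 5: note_on(79): all voices busy, STEAL voice 1 (pitch 63, oldest) -> assign | voices=[71 79 82]
Op 6: note_on(78): all voices busy, STEAL voice 2 (pitch 82, oldest) -> assign | voices=[71 79 78]
Op 7: note_off(78): free voice 2 | voices=[71 79 -]
Op 8: note_on(60): voice 2 is free -> assigned | voices=[71 79 60]
Op 9: note_on(67): all voices busy, STEAL voice 0 (pitch 71, oldest) -> assign | voices=[67 79 60]
Op 10: note_on(88): all voices busy, STEAL voice 1 (pitch 79, oldest) -> assign | voices=[67 88 60]
Op 11: note_on(69): all voices busy, STEAL voice 2 (pitch 60, oldest) -> assign | voices=[67 88 69]

Answer: 65 63 82 71 79 60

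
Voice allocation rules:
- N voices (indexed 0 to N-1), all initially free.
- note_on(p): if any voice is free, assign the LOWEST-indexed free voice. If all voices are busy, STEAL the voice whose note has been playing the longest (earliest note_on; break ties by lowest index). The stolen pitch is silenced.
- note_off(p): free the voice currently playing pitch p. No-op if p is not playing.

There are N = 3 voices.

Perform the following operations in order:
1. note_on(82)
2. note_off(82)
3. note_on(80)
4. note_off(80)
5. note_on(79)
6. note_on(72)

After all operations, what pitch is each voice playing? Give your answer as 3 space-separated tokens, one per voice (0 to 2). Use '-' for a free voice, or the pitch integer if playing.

Answer: 79 72 -

Derivation:
Op 1: note_on(82): voice 0 is free -> assigned | voices=[82 - -]
Op 2: note_off(82): free voice 0 | voices=[- - -]
Op 3: note_on(80): voice 0 is free -> assigned | voices=[80 - -]
Op 4: note_off(80): free voice 0 | voices=[- - -]
Op 5: note_on(79): voice 0 is free -> assigned | voices=[79 - -]
Op 6: note_on(72): voice 1 is free -> assigned | voices=[79 72 -]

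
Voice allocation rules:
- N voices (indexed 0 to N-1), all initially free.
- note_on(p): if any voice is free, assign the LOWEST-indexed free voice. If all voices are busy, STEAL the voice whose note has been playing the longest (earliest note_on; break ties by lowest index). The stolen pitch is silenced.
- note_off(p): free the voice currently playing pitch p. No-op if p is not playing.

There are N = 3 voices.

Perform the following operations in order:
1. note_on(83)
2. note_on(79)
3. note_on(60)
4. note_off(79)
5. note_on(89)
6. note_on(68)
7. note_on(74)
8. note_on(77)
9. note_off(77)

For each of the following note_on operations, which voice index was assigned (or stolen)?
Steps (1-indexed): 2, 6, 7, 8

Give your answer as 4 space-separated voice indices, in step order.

Answer: 1 0 2 1

Derivation:
Op 1: note_on(83): voice 0 is free -> assigned | voices=[83 - -]
Op 2: note_on(79): voice 1 is free -> assigned | voices=[83 79 -]
Op 3: note_on(60): voice 2 is free -> assigned | voices=[83 79 60]
Op 4: note_off(79): free voice 1 | voices=[83 - 60]
Op 5: note_on(89): voice 1 is free -> assigned | voices=[83 89 60]
Op 6: note_on(68): all voices busy, STEAL voice 0 (pitch 83, oldest) -> assign | voices=[68 89 60]
Op 7: note_on(74): all voices busy, STEAL voice 2 (pitch 60, oldest) -> assign | voices=[68 89 74]
Op 8: note_on(77): all voices busy, STEAL voice 1 (pitch 89, oldest) -> assign | voices=[68 77 74]
Op 9: note_off(77): free voice 1 | voices=[68 - 74]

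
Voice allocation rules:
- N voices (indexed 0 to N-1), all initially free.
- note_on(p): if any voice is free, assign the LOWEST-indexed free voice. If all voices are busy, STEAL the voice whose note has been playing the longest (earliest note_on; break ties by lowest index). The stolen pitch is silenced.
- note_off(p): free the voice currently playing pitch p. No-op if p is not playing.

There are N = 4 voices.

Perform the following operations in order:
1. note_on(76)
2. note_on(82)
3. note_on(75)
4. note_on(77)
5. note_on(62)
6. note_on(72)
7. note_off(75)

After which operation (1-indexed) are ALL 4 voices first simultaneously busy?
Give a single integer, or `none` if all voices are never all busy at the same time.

Op 1: note_on(76): voice 0 is free -> assigned | voices=[76 - - -]
Op 2: note_on(82): voice 1 is free -> assigned | voices=[76 82 - -]
Op 3: note_on(75): voice 2 is free -> assigned | voices=[76 82 75 -]
Op 4: note_on(77): voice 3 is free -> assigned | voices=[76 82 75 77]
Op 5: note_on(62): all voices busy, STEAL voice 0 (pitch 76, oldest) -> assign | voices=[62 82 75 77]
Op 6: note_on(72): all voices busy, STEAL voice 1 (pitch 82, oldest) -> assign | voices=[62 72 75 77]
Op 7: note_off(75): free voice 2 | voices=[62 72 - 77]

Answer: 4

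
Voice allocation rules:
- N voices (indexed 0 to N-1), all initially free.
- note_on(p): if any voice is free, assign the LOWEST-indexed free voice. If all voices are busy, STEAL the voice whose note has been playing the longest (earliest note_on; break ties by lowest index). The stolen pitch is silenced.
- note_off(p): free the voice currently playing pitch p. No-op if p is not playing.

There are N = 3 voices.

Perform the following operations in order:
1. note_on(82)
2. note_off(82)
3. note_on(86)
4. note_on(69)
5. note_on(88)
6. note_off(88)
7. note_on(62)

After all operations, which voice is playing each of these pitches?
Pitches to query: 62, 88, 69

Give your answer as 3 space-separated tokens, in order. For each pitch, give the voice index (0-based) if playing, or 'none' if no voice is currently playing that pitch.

Op 1: note_on(82): voice 0 is free -> assigned | voices=[82 - -]
Op 2: note_off(82): free voice 0 | voices=[- - -]
Op 3: note_on(86): voice 0 is free -> assigned | voices=[86 - -]
Op 4: note_on(69): voice 1 is free -> assigned | voices=[86 69 -]
Op 5: note_on(88): voice 2 is free -> assigned | voices=[86 69 88]
Op 6: note_off(88): free voice 2 | voices=[86 69 -]
Op 7: note_on(62): voice 2 is free -> assigned | voices=[86 69 62]

Answer: 2 none 1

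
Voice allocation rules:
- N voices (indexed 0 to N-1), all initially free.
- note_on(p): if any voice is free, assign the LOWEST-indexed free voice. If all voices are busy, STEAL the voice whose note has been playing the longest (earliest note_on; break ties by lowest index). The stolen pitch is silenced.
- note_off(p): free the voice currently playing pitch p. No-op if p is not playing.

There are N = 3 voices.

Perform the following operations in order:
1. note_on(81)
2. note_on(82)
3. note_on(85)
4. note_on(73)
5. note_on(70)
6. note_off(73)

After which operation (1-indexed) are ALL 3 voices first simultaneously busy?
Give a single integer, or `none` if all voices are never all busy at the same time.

Op 1: note_on(81): voice 0 is free -> assigned | voices=[81 - -]
Op 2: note_on(82): voice 1 is free -> assigned | voices=[81 82 -]
Op 3: note_on(85): voice 2 is free -> assigned | voices=[81 82 85]
Op 4: note_on(73): all voices busy, STEAL voice 0 (pitch 81, oldest) -> assign | voices=[73 82 85]
Op 5: note_on(70): all voices busy, STEAL voice 1 (pitch 82, oldest) -> assign | voices=[73 70 85]
Op 6: note_off(73): free voice 0 | voices=[- 70 85]

Answer: 3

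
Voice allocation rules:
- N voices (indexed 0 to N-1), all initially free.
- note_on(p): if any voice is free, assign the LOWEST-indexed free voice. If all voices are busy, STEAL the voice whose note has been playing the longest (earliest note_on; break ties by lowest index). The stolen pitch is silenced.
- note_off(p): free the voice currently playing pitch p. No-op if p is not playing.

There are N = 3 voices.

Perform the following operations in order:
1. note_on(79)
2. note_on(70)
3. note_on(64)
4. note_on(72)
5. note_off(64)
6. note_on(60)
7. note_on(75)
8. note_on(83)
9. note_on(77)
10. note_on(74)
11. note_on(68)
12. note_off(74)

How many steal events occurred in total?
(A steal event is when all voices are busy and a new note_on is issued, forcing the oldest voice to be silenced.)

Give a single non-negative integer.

Op 1: note_on(79): voice 0 is free -> assigned | voices=[79 - -]
Op 2: note_on(70): voice 1 is free -> assigned | voices=[79 70 -]
Op 3: note_on(64): voice 2 is free -> assigned | voices=[79 70 64]
Op 4: note_on(72): all voices busy, STEAL voice 0 (pitch 79, oldest) -> assign | voices=[72 70 64]
Op 5: note_off(64): free voice 2 | voices=[72 70 -]
Op 6: note_on(60): voice 2 is free -> assigned | voices=[72 70 60]
Op 7: note_on(75): all voices busy, STEAL voice 1 (pitch 70, oldest) -> assign | voices=[72 75 60]
Op 8: note_on(83): all voices busy, STEAL voice 0 (pitch 72, oldest) -> assign | voices=[83 75 60]
Op 9: note_on(77): all voices busy, STEAL voice 2 (pitch 60, oldest) -> assign | voices=[83 75 77]
Op 10: note_on(74): all voices busy, STEAL voice 1 (pitch 75, oldest) -> assign | voices=[83 74 77]
Op 11: note_on(68): all voices busy, STEAL voice 0 (pitch 83, oldest) -> assign | voices=[68 74 77]
Op 12: note_off(74): free voice 1 | voices=[68 - 77]

Answer: 6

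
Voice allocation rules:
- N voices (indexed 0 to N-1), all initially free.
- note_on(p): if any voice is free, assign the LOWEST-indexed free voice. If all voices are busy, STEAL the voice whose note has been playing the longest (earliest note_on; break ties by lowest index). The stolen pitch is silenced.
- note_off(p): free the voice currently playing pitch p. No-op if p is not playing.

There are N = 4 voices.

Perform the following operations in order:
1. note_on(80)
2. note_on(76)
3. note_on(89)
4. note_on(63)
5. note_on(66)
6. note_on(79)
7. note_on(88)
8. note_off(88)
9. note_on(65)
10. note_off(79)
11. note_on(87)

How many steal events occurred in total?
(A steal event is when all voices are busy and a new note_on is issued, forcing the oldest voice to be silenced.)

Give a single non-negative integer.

Op 1: note_on(80): voice 0 is free -> assigned | voices=[80 - - -]
Op 2: note_on(76): voice 1 is free -> assigned | voices=[80 76 - -]
Op 3: note_on(89): voice 2 is free -> assigned | voices=[80 76 89 -]
Op 4: note_on(63): voice 3 is free -> assigned | voices=[80 76 89 63]
Op 5: note_on(66): all voices busy, STEAL voice 0 (pitch 80, oldest) -> assign | voices=[66 76 89 63]
Op 6: note_on(79): all voices busy, STEAL voice 1 (pitch 76, oldest) -> assign | voices=[66 79 89 63]
Op 7: note_on(88): all voices busy, STEAL voice 2 (pitch 89, oldest) -> assign | voices=[66 79 88 63]
Op 8: note_off(88): free voice 2 | voices=[66 79 - 63]
Op 9: note_on(65): voice 2 is free -> assigned | voices=[66 79 65 63]
Op 10: note_off(79): free voice 1 | voices=[66 - 65 63]
Op 11: note_on(87): voice 1 is free -> assigned | voices=[66 87 65 63]

Answer: 3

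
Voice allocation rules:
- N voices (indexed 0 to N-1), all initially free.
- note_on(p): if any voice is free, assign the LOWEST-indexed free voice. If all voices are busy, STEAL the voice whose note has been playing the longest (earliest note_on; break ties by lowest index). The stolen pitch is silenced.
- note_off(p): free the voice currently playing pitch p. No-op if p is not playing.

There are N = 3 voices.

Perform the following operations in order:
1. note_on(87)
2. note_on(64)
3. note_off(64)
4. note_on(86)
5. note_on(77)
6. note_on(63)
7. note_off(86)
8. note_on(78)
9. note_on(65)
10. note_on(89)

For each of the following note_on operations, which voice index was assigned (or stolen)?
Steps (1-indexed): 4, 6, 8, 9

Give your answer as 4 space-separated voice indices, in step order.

Answer: 1 0 1 2

Derivation:
Op 1: note_on(87): voice 0 is free -> assigned | voices=[87 - -]
Op 2: note_on(64): voice 1 is free -> assigned | voices=[87 64 -]
Op 3: note_off(64): free voice 1 | voices=[87 - -]
Op 4: note_on(86): voice 1 is free -> assigned | voices=[87 86 -]
Op 5: note_on(77): voice 2 is free -> assigned | voices=[87 86 77]
Op 6: note_on(63): all voices busy, STEAL voice 0 (pitch 87, oldest) -> assign | voices=[63 86 77]
Op 7: note_off(86): free voice 1 | voices=[63 - 77]
Op 8: note_on(78): voice 1 is free -> assigned | voices=[63 78 77]
Op 9: note_on(65): all voices busy, STEAL voice 2 (pitch 77, oldest) -> assign | voices=[63 78 65]
Op 10: note_on(89): all voices busy, STEAL voice 0 (pitch 63, oldest) -> assign | voices=[89 78 65]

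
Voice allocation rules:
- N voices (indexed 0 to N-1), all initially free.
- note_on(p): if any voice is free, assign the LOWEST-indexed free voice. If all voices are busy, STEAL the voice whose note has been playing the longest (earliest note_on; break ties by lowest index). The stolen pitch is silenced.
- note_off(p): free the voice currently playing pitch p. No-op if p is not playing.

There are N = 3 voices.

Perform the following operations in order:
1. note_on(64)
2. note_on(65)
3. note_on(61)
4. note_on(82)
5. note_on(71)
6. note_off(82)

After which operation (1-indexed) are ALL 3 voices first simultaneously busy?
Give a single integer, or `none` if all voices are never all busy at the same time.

Op 1: note_on(64): voice 0 is free -> assigned | voices=[64 - -]
Op 2: note_on(65): voice 1 is free -> assigned | voices=[64 65 -]
Op 3: note_on(61): voice 2 is free -> assigned | voices=[64 65 61]
Op 4: note_on(82): all voices busy, STEAL voice 0 (pitch 64, oldest) -> assign | voices=[82 65 61]
Op 5: note_on(71): all voices busy, STEAL voice 1 (pitch 65, oldest) -> assign | voices=[82 71 61]
Op 6: note_off(82): free voice 0 | voices=[- 71 61]

Answer: 3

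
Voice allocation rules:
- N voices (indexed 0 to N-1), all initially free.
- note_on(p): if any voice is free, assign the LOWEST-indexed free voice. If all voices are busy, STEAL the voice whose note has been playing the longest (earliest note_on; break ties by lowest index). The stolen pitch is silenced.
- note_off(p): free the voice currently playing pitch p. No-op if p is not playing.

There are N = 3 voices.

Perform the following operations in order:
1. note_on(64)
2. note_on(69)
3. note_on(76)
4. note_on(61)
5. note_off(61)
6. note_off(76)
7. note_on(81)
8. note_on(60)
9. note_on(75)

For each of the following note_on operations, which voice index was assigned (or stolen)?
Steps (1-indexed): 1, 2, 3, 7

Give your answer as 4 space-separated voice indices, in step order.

Op 1: note_on(64): voice 0 is free -> assigned | voices=[64 - -]
Op 2: note_on(69): voice 1 is free -> assigned | voices=[64 69 -]
Op 3: note_on(76): voice 2 is free -> assigned | voices=[64 69 76]
Op 4: note_on(61): all voices busy, STEAL voice 0 (pitch 64, oldest) -> assign | voices=[61 69 76]
Op 5: note_off(61): free voice 0 | voices=[- 69 76]
Op 6: note_off(76): free voice 2 | voices=[- 69 -]
Op 7: note_on(81): voice 0 is free -> assigned | voices=[81 69 -]
Op 8: note_on(60): voice 2 is free -> assigned | voices=[81 69 60]
Op 9: note_on(75): all voices busy, STEAL voice 1 (pitch 69, oldest) -> assign | voices=[81 75 60]

Answer: 0 1 2 0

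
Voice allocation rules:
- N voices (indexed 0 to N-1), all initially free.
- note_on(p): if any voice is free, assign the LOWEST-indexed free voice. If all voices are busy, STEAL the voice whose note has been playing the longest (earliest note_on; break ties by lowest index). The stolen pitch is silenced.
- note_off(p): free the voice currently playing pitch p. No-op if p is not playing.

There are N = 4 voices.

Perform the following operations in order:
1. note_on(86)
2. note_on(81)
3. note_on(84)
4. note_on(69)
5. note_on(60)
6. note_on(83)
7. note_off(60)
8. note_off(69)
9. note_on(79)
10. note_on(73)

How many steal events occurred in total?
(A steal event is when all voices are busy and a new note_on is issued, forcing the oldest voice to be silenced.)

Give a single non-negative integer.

Answer: 2

Derivation:
Op 1: note_on(86): voice 0 is free -> assigned | voices=[86 - - -]
Op 2: note_on(81): voice 1 is free -> assigned | voices=[86 81 - -]
Op 3: note_on(84): voice 2 is free -> assigned | voices=[86 81 84 -]
Op 4: note_on(69): voice 3 is free -> assigned | voices=[86 81 84 69]
Op 5: note_on(60): all voices busy, STEAL voice 0 (pitch 86, oldest) -> assign | voices=[60 81 84 69]
Op 6: note_on(83): all voices busy, STEAL voice 1 (pitch 81, oldest) -> assign | voices=[60 83 84 69]
Op 7: note_off(60): free voice 0 | voices=[- 83 84 69]
Op 8: note_off(69): free voice 3 | voices=[- 83 84 -]
Op 9: note_on(79): voice 0 is free -> assigned | voices=[79 83 84 -]
Op 10: note_on(73): voice 3 is free -> assigned | voices=[79 83 84 73]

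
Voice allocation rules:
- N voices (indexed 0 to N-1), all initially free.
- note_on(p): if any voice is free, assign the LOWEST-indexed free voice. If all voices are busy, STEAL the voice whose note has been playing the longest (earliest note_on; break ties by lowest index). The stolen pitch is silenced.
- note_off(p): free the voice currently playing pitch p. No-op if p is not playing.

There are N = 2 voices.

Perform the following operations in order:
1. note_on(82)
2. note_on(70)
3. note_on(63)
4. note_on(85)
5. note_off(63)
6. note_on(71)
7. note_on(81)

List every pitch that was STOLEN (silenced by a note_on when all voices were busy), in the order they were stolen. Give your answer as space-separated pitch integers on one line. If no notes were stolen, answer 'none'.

Answer: 82 70 85

Derivation:
Op 1: note_on(82): voice 0 is free -> assigned | voices=[82 -]
Op 2: note_on(70): voice 1 is free -> assigned | voices=[82 70]
Op 3: note_on(63): all voices busy, STEAL voice 0 (pitch 82, oldest) -> assign | voices=[63 70]
Op 4: note_on(85): all voices busy, STEAL voice 1 (pitch 70, oldest) -> assign | voices=[63 85]
Op 5: note_off(63): free voice 0 | voices=[- 85]
Op 6: note_on(71): voice 0 is free -> assigned | voices=[71 85]
Op 7: note_on(81): all voices busy, STEAL voice 1 (pitch 85, oldest) -> assign | voices=[71 81]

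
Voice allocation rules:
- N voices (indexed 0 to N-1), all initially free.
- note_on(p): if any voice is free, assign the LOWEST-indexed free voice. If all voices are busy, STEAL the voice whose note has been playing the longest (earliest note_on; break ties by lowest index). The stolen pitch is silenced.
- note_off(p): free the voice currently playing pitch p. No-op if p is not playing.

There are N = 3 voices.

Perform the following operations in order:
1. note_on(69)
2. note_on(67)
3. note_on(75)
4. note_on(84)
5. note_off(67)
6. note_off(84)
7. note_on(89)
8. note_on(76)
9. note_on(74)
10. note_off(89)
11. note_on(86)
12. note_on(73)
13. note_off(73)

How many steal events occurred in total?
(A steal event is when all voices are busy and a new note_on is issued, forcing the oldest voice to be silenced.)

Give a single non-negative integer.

Op 1: note_on(69): voice 0 is free -> assigned | voices=[69 - -]
Op 2: note_on(67): voice 1 is free -> assigned | voices=[69 67 -]
Op 3: note_on(75): voice 2 is free -> assigned | voices=[69 67 75]
Op 4: note_on(84): all voices busy, STEAL voice 0 (pitch 69, oldest) -> assign | voices=[84 67 75]
Op 5: note_off(67): free voice 1 | voices=[84 - 75]
Op 6: note_off(84): free voice 0 | voices=[- - 75]
Op 7: note_on(89): voice 0 is free -> assigned | voices=[89 - 75]
Op 8: note_on(76): voice 1 is free -> assigned | voices=[89 76 75]
Op 9: note_on(74): all voices busy, STEAL voice 2 (pitch 75, oldest) -> assign | voices=[89 76 74]
Op 10: note_off(89): free voice 0 | voices=[- 76 74]
Op 11: note_on(86): voice 0 is free -> assigned | voices=[86 76 74]
Op 12: note_on(73): all voices busy, STEAL voice 1 (pitch 76, oldest) -> assign | voices=[86 73 74]
Op 13: note_off(73): free voice 1 | voices=[86 - 74]

Answer: 3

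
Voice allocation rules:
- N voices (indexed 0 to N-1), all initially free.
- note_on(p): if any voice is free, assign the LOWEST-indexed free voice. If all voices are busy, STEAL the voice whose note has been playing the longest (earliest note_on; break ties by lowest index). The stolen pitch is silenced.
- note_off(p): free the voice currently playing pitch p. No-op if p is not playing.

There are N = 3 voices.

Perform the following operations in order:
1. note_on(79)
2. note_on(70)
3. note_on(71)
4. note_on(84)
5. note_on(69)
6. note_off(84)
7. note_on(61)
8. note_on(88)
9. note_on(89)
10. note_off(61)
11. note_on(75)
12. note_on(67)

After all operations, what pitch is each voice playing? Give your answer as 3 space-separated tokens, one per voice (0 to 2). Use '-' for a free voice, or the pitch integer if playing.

Op 1: note_on(79): voice 0 is free -> assigned | voices=[79 - -]
Op 2: note_on(70): voice 1 is free -> assigned | voices=[79 70 -]
Op 3: note_on(71): voice 2 is free -> assigned | voices=[79 70 71]
Op 4: note_on(84): all voices busy, STEAL voice 0 (pitch 79, oldest) -> assign | voices=[84 70 71]
Op 5: note_on(69): all voices busy, STEAL voice 1 (pitch 70, oldest) -> assign | voices=[84 69 71]
Op 6: note_off(84): free voice 0 | voices=[- 69 71]
Op 7: note_on(61): voice 0 is free -> assigned | voices=[61 69 71]
Op 8: note_on(88): all voices busy, STEAL voice 2 (pitch 71, oldest) -> assign | voices=[61 69 88]
Op 9: note_on(89): all voices busy, STEAL voice 1 (pitch 69, oldest) -> assign | voices=[61 89 88]
Op 10: note_off(61): free voice 0 | voices=[- 89 88]
Op 11: note_on(75): voice 0 is free -> assigned | voices=[75 89 88]
Op 12: note_on(67): all voices busy, STEAL voice 2 (pitch 88, oldest) -> assign | voices=[75 89 67]

Answer: 75 89 67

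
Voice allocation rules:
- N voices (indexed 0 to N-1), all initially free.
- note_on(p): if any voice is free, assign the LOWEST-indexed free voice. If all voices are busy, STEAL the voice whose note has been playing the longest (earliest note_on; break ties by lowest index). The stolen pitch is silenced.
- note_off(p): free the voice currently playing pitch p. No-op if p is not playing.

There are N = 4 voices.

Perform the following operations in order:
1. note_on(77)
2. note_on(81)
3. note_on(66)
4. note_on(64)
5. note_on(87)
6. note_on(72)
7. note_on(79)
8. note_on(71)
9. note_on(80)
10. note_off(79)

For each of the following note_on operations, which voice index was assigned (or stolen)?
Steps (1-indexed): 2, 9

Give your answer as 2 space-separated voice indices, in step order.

Answer: 1 0

Derivation:
Op 1: note_on(77): voice 0 is free -> assigned | voices=[77 - - -]
Op 2: note_on(81): voice 1 is free -> assigned | voices=[77 81 - -]
Op 3: note_on(66): voice 2 is free -> assigned | voices=[77 81 66 -]
Op 4: note_on(64): voice 3 is free -> assigned | voices=[77 81 66 64]
Op 5: note_on(87): all voices busy, STEAL voice 0 (pitch 77, oldest) -> assign | voices=[87 81 66 64]
Op 6: note_on(72): all voices busy, STEAL voice 1 (pitch 81, oldest) -> assign | voices=[87 72 66 64]
Op 7: note_on(79): all voices busy, STEAL voice 2 (pitch 66, oldest) -> assign | voices=[87 72 79 64]
Op 8: note_on(71): all voices busy, STEAL voice 3 (pitch 64, oldest) -> assign | voices=[87 72 79 71]
Op 9: note_on(80): all voices busy, STEAL voice 0 (pitch 87, oldest) -> assign | voices=[80 72 79 71]
Op 10: note_off(79): free voice 2 | voices=[80 72 - 71]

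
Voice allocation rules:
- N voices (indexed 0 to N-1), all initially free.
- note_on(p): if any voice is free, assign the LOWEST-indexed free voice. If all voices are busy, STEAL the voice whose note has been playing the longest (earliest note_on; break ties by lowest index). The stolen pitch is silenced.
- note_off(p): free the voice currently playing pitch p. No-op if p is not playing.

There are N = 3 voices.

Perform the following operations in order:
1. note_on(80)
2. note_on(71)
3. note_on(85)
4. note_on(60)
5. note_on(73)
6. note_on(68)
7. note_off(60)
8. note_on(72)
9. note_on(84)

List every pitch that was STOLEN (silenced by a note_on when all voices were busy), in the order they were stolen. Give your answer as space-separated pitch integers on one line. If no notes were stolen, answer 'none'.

Op 1: note_on(80): voice 0 is free -> assigned | voices=[80 - -]
Op 2: note_on(71): voice 1 is free -> assigned | voices=[80 71 -]
Op 3: note_on(85): voice 2 is free -> assigned | voices=[80 71 85]
Op 4: note_on(60): all voices busy, STEAL voice 0 (pitch 80, oldest) -> assign | voices=[60 71 85]
Op 5: note_on(73): all voices busy, STEAL voice 1 (pitch 71, oldest) -> assign | voices=[60 73 85]
Op 6: note_on(68): all voices busy, STEAL voice 2 (pitch 85, oldest) -> assign | voices=[60 73 68]
Op 7: note_off(60): free voice 0 | voices=[- 73 68]
Op 8: note_on(72): voice 0 is free -> assigned | voices=[72 73 68]
Op 9: note_on(84): all voices busy, STEAL voice 1 (pitch 73, oldest) -> assign | voices=[72 84 68]

Answer: 80 71 85 73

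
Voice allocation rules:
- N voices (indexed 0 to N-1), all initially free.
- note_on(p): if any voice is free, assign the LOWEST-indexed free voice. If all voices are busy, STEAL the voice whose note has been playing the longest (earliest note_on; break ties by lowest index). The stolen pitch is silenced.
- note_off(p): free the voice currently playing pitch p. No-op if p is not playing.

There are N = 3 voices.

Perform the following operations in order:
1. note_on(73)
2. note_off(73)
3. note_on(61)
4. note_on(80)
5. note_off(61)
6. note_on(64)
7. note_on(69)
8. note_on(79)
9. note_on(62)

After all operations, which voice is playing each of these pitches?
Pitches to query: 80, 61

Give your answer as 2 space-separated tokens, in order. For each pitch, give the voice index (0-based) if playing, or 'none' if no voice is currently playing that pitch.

Answer: none none

Derivation:
Op 1: note_on(73): voice 0 is free -> assigned | voices=[73 - -]
Op 2: note_off(73): free voice 0 | voices=[- - -]
Op 3: note_on(61): voice 0 is free -> assigned | voices=[61 - -]
Op 4: note_on(80): voice 1 is free -> assigned | voices=[61 80 -]
Op 5: note_off(61): free voice 0 | voices=[- 80 -]
Op 6: note_on(64): voice 0 is free -> assigned | voices=[64 80 -]
Op 7: note_on(69): voice 2 is free -> assigned | voices=[64 80 69]
Op 8: note_on(79): all voices busy, STEAL voice 1 (pitch 80, oldest) -> assign | voices=[64 79 69]
Op 9: note_on(62): all voices busy, STEAL voice 0 (pitch 64, oldest) -> assign | voices=[62 79 69]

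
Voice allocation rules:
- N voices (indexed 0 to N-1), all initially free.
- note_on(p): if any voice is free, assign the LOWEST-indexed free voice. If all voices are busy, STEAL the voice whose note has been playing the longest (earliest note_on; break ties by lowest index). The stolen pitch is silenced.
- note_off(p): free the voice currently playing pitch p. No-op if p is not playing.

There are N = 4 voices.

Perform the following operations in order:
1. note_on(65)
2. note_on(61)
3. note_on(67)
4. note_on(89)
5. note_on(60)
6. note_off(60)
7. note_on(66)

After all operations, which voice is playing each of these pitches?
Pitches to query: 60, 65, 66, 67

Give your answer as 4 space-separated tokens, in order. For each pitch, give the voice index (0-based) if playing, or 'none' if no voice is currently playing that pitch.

Answer: none none 0 2

Derivation:
Op 1: note_on(65): voice 0 is free -> assigned | voices=[65 - - -]
Op 2: note_on(61): voice 1 is free -> assigned | voices=[65 61 - -]
Op 3: note_on(67): voice 2 is free -> assigned | voices=[65 61 67 -]
Op 4: note_on(89): voice 3 is free -> assigned | voices=[65 61 67 89]
Op 5: note_on(60): all voices busy, STEAL voice 0 (pitch 65, oldest) -> assign | voices=[60 61 67 89]
Op 6: note_off(60): free voice 0 | voices=[- 61 67 89]
Op 7: note_on(66): voice 0 is free -> assigned | voices=[66 61 67 89]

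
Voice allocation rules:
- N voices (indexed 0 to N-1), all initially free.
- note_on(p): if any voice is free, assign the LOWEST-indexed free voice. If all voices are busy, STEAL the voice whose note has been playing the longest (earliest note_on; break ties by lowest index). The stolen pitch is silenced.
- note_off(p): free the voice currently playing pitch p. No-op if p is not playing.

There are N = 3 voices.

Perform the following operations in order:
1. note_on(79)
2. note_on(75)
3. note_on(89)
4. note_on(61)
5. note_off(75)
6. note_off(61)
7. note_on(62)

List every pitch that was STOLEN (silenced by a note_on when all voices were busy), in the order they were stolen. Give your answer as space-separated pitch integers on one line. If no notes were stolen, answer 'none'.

Answer: 79

Derivation:
Op 1: note_on(79): voice 0 is free -> assigned | voices=[79 - -]
Op 2: note_on(75): voice 1 is free -> assigned | voices=[79 75 -]
Op 3: note_on(89): voice 2 is free -> assigned | voices=[79 75 89]
Op 4: note_on(61): all voices busy, STEAL voice 0 (pitch 79, oldest) -> assign | voices=[61 75 89]
Op 5: note_off(75): free voice 1 | voices=[61 - 89]
Op 6: note_off(61): free voice 0 | voices=[- - 89]
Op 7: note_on(62): voice 0 is free -> assigned | voices=[62 - 89]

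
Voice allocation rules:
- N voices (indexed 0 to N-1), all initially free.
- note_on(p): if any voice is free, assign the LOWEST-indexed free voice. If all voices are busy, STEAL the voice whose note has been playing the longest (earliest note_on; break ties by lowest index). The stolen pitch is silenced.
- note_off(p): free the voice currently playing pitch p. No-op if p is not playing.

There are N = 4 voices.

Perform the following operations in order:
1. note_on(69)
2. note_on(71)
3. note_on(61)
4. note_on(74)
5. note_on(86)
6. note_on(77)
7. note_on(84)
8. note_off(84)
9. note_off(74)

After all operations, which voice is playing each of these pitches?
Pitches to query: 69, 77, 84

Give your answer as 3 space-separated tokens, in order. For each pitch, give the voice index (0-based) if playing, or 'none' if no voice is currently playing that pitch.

Answer: none 1 none

Derivation:
Op 1: note_on(69): voice 0 is free -> assigned | voices=[69 - - -]
Op 2: note_on(71): voice 1 is free -> assigned | voices=[69 71 - -]
Op 3: note_on(61): voice 2 is free -> assigned | voices=[69 71 61 -]
Op 4: note_on(74): voice 3 is free -> assigned | voices=[69 71 61 74]
Op 5: note_on(86): all voices busy, STEAL voice 0 (pitch 69, oldest) -> assign | voices=[86 71 61 74]
Op 6: note_on(77): all voices busy, STEAL voice 1 (pitch 71, oldest) -> assign | voices=[86 77 61 74]
Op 7: note_on(84): all voices busy, STEAL voice 2 (pitch 61, oldest) -> assign | voices=[86 77 84 74]
Op 8: note_off(84): free voice 2 | voices=[86 77 - 74]
Op 9: note_off(74): free voice 3 | voices=[86 77 - -]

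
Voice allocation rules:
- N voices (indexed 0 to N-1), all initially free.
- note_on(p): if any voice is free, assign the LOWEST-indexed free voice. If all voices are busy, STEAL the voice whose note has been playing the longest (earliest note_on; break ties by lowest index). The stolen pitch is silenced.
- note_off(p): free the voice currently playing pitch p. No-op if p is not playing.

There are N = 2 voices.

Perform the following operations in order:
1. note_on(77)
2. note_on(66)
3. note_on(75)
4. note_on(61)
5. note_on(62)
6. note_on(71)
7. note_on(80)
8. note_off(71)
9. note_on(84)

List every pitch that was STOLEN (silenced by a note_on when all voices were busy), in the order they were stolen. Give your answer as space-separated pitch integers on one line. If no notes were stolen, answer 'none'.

Op 1: note_on(77): voice 0 is free -> assigned | voices=[77 -]
Op 2: note_on(66): voice 1 is free -> assigned | voices=[77 66]
Op 3: note_on(75): all voices busy, STEAL voice 0 (pitch 77, oldest) -> assign | voices=[75 66]
Op 4: note_on(61): all voices busy, STEAL voice 1 (pitch 66, oldest) -> assign | voices=[75 61]
Op 5: note_on(62): all voices busy, STEAL voice 0 (pitch 75, oldest) -> assign | voices=[62 61]
Op 6: note_on(71): all voices busy, STEAL voice 1 (pitch 61, oldest) -> assign | voices=[62 71]
Op 7: note_on(80): all voices busy, STEAL voice 0 (pitch 62, oldest) -> assign | voices=[80 71]
Op 8: note_off(71): free voice 1 | voices=[80 -]
Op 9: note_on(84): voice 1 is free -> assigned | voices=[80 84]

Answer: 77 66 75 61 62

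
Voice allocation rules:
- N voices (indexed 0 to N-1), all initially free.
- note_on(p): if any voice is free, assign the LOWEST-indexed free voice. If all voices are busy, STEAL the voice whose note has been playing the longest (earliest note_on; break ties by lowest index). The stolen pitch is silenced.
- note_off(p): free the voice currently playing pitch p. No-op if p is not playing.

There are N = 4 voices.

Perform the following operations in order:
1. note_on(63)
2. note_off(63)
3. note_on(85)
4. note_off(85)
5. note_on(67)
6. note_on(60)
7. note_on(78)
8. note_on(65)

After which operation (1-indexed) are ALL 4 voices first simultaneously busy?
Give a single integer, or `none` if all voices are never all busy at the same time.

Op 1: note_on(63): voice 0 is free -> assigned | voices=[63 - - -]
Op 2: note_off(63): free voice 0 | voices=[- - - -]
Op 3: note_on(85): voice 0 is free -> assigned | voices=[85 - - -]
Op 4: note_off(85): free voice 0 | voices=[- - - -]
Op 5: note_on(67): voice 0 is free -> assigned | voices=[67 - - -]
Op 6: note_on(60): voice 1 is free -> assigned | voices=[67 60 - -]
Op 7: note_on(78): voice 2 is free -> assigned | voices=[67 60 78 -]
Op 8: note_on(65): voice 3 is free -> assigned | voices=[67 60 78 65]

Answer: 8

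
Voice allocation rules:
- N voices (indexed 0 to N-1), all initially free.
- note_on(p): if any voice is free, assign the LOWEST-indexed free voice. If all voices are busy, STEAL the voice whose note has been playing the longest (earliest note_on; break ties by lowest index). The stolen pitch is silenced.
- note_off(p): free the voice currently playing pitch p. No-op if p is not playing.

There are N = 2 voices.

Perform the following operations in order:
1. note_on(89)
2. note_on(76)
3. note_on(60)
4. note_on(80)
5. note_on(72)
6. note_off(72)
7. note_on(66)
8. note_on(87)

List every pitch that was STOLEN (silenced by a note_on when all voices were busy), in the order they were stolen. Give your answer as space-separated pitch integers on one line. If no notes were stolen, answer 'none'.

Answer: 89 76 60 80

Derivation:
Op 1: note_on(89): voice 0 is free -> assigned | voices=[89 -]
Op 2: note_on(76): voice 1 is free -> assigned | voices=[89 76]
Op 3: note_on(60): all voices busy, STEAL voice 0 (pitch 89, oldest) -> assign | voices=[60 76]
Op 4: note_on(80): all voices busy, STEAL voice 1 (pitch 76, oldest) -> assign | voices=[60 80]
Op 5: note_on(72): all voices busy, STEAL voice 0 (pitch 60, oldest) -> assign | voices=[72 80]
Op 6: note_off(72): free voice 0 | voices=[- 80]
Op 7: note_on(66): voice 0 is free -> assigned | voices=[66 80]
Op 8: note_on(87): all voices busy, STEAL voice 1 (pitch 80, oldest) -> assign | voices=[66 87]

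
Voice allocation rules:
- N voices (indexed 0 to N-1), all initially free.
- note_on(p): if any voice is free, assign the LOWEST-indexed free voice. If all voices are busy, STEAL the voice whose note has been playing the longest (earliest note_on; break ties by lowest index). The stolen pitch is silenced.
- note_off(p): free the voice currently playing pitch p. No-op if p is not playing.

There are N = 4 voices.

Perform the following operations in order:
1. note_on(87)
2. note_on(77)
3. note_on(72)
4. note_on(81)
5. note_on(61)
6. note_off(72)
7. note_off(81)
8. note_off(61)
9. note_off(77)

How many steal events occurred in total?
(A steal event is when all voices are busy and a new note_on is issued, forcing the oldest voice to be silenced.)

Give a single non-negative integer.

Answer: 1

Derivation:
Op 1: note_on(87): voice 0 is free -> assigned | voices=[87 - - -]
Op 2: note_on(77): voice 1 is free -> assigned | voices=[87 77 - -]
Op 3: note_on(72): voice 2 is free -> assigned | voices=[87 77 72 -]
Op 4: note_on(81): voice 3 is free -> assigned | voices=[87 77 72 81]
Op 5: note_on(61): all voices busy, STEAL voice 0 (pitch 87, oldest) -> assign | voices=[61 77 72 81]
Op 6: note_off(72): free voice 2 | voices=[61 77 - 81]
Op 7: note_off(81): free voice 3 | voices=[61 77 - -]
Op 8: note_off(61): free voice 0 | voices=[- 77 - -]
Op 9: note_off(77): free voice 1 | voices=[- - - -]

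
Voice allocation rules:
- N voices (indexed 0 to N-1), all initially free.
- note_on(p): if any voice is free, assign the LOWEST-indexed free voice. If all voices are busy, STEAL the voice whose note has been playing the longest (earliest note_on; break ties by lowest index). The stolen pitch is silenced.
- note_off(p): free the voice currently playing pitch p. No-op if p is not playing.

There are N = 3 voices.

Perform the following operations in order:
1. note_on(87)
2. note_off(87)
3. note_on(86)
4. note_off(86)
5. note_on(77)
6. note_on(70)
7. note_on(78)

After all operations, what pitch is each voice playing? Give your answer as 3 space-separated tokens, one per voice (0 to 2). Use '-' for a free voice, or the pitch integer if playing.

Op 1: note_on(87): voice 0 is free -> assigned | voices=[87 - -]
Op 2: note_off(87): free voice 0 | voices=[- - -]
Op 3: note_on(86): voice 0 is free -> assigned | voices=[86 - -]
Op 4: note_off(86): free voice 0 | voices=[- - -]
Op 5: note_on(77): voice 0 is free -> assigned | voices=[77 - -]
Op 6: note_on(70): voice 1 is free -> assigned | voices=[77 70 -]
Op 7: note_on(78): voice 2 is free -> assigned | voices=[77 70 78]

Answer: 77 70 78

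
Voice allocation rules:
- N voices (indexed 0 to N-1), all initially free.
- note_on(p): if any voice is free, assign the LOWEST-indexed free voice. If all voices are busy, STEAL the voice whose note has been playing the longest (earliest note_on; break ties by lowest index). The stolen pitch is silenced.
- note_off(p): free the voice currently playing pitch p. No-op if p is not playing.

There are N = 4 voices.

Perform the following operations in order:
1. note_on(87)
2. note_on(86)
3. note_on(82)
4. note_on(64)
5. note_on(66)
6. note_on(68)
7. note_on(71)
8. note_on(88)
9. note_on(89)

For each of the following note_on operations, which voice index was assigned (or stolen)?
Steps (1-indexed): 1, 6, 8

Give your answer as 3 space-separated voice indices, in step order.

Op 1: note_on(87): voice 0 is free -> assigned | voices=[87 - - -]
Op 2: note_on(86): voice 1 is free -> assigned | voices=[87 86 - -]
Op 3: note_on(82): voice 2 is free -> assigned | voices=[87 86 82 -]
Op 4: note_on(64): voice 3 is free -> assigned | voices=[87 86 82 64]
Op 5: note_on(66): all voices busy, STEAL voice 0 (pitch 87, oldest) -> assign | voices=[66 86 82 64]
Op 6: note_on(68): all voices busy, STEAL voice 1 (pitch 86, oldest) -> assign | voices=[66 68 82 64]
Op 7: note_on(71): all voices busy, STEAL voice 2 (pitch 82, oldest) -> assign | voices=[66 68 71 64]
Op 8: note_on(88): all voices busy, STEAL voice 3 (pitch 64, oldest) -> assign | voices=[66 68 71 88]
Op 9: note_on(89): all voices busy, STEAL voice 0 (pitch 66, oldest) -> assign | voices=[89 68 71 88]

Answer: 0 1 3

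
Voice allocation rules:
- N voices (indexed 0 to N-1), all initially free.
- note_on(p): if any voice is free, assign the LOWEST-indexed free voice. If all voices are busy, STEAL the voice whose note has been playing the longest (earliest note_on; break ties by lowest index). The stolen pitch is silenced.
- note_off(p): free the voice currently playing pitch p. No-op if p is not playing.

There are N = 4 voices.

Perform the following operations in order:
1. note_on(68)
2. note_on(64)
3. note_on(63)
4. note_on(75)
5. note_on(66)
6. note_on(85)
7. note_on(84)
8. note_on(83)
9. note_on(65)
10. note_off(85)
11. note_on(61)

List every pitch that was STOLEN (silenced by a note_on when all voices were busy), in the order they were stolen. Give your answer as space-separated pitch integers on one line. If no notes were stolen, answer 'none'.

Op 1: note_on(68): voice 0 is free -> assigned | voices=[68 - - -]
Op 2: note_on(64): voice 1 is free -> assigned | voices=[68 64 - -]
Op 3: note_on(63): voice 2 is free -> assigned | voices=[68 64 63 -]
Op 4: note_on(75): voice 3 is free -> assigned | voices=[68 64 63 75]
Op 5: note_on(66): all voices busy, STEAL voice 0 (pitch 68, oldest) -> assign | voices=[66 64 63 75]
Op 6: note_on(85): all voices busy, STEAL voice 1 (pitch 64, oldest) -> assign | voices=[66 85 63 75]
Op 7: note_on(84): all voices busy, STEAL voice 2 (pitch 63, oldest) -> assign | voices=[66 85 84 75]
Op 8: note_on(83): all voices busy, STEAL voice 3 (pitch 75, oldest) -> assign | voices=[66 85 84 83]
Op 9: note_on(65): all voices busy, STEAL voice 0 (pitch 66, oldest) -> assign | voices=[65 85 84 83]
Op 10: note_off(85): free voice 1 | voices=[65 - 84 83]
Op 11: note_on(61): voice 1 is free -> assigned | voices=[65 61 84 83]

Answer: 68 64 63 75 66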